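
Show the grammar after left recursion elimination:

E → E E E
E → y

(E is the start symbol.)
E is directly left-recursive. The standard transformation for
  A → A α₁ | ... | A α_m | β₁ | ... | β_n
is
  A  → β₁ A' | ... | β_n A'
  A' → α₁ A' | ... | α_m A' | ε

E → y becomes E → y E'
E → E E E becomes E' → E E E'
Add E' → ε

Resulting grammar:
E → y E'
E' → E E E'
E' → ε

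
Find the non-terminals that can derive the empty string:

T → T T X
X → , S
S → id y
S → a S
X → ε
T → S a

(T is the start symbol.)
{ 'X' }

A non-terminal is nullable if it can derive ε (the empty string): either it has an ε-production, or it has a production whose right-hand side consists entirely of nullable non-terminals.

ε-productions: X → ε
So X is immediately nullable.
No further non-terminal can be added: every production for the remaining non-terminals contains a terminal or a non-nullable non-terminal.
Nullable = { 'X' }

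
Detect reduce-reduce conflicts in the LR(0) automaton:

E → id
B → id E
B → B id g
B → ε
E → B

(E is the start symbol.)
Augment with E' → E and build the canonical LR(0) collection (I0 = CLOSURE({[E' → . E]}), then GOTO on every symbol after a dot until no new states appear). It has 7 states:
  I0: { [B → . B id g], [B → . id E], [B → .], [E → . B], [E → . id], [E' → . E] }  — shift, reduce
  I1: { [B → B . id g], [E → B .] }  — shift, reduce
  I2: { [E' → E .] }  — accept
  I3: { [B → . B id g], [B → . id E], [B → .], [B → id . E], [E → . B], [E → . id], [E → id .] }  — shift, 2 reduces
  I4: { [B → id E .] }  — reduce
  I5: { [B → B id . g] }  — shift
  I6: { [B → B id g .] }  — reduce

I3 contains complete items [B → .], [E → id .] — reduce-reduce conflict.

Answer: Yes — I3: [B → .] vs [E → id .]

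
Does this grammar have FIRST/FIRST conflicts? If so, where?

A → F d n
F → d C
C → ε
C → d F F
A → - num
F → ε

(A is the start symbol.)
FIRST sets of the non-terminals at (or reachable through a nullable prefix from) the front of some alternative:
  FIRST(F) = { 'd', ε }

Productions for A:
  A → F d n: FIRST = { 'd' }
  A → - num: FIRST = { '-' }
Productions for F:
  F → d C: FIRST = { 'd' }
  F → ε: FIRST = { ε }
Productions for C:
  C → ε: FIRST = { ε }
  C → d F F: FIRST = { 'd' }

All alternatives of each non-terminal have pairwise disjoint FIRST sets.

Answer: No FIRST/FIRST conflicts.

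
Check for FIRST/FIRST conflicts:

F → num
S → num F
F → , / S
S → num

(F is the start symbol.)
Yes. S → num F / S → num on { 'num' }

A FIRST/FIRST conflict occurs when two productions N → α and N → β for the same non-terminal have FIRST(α) ∩ FIRST(β) ≠ ∅ (with ε ∈ FIRST of a nullable right-hand side, so two nullable alternatives also conflict).

Productions for F:
  F → num: FIRST = { 'num' }
  F → , / S: FIRST = { ',' }
Productions for S:
  S → num F: FIRST = { 'num' }
  S → num: FIRST = { 'num' }

Conflict for S: S → num F and S → num
  Overlap: { 'num' }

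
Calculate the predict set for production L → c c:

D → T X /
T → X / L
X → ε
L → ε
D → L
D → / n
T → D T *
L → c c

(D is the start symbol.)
{ 'c' }

PREDICT(L → c c) = (FIRST(RHS) \ {ε}) ∪ (FOLLOW(L) if ε ∈ FIRST(RHS), i.e. RHS ⇒* ε)
FIRST(c c) = { 'c' }
ε ∉ FIRST(c c), so FOLLOW(L) is not added.
PREDICT(L → c c) = { 'c' }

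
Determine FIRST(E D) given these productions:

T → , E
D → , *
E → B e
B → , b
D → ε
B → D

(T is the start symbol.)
{ ',', 'e' }

FIRST sets of the non-terminals involved (from the grammar, by fixed-point iteration):
  FIRST(E) = { ',', 'e' }

To compute FIRST(E D), process the symbols left to right:
Symbol E is a non-terminal. Add FIRST(E) \ {ε} = { ',', 'e' }
E is not nullable (ε ∉ FIRST(E)), so stop here.
FIRST(E D) = { ',', 'e' }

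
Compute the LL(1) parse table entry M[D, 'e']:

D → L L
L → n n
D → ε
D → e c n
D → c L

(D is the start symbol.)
D → e c n

To find M[D, 'e'], we find productions for D where 'e' is in the predict set (PREDICT(N → α) = (FIRST(α) \ {ε}) ∪ (FOLLOW(N) if α ⇒* ε)).

Relevant sets:
  FIRST(L) = { 'n' }
  FOLLOW(D) = { $ }

D → L L: PREDICT = { 'n' }
D → ε: PREDICT = { $ }
D → e c n: PREDICT = { 'e' }
  'e' is in predict set, so this production goes in M[D, 'e']
D → c L: PREDICT = { 'c' }

M[D, 'e'] = D → e c n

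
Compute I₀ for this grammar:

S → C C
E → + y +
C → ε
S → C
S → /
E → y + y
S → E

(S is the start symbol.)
{ [C → .], [E → . + y +], [E → . y + y], [S → . /], [S → . C C], [S → . C], [S → . E], [S' → . S] }

First, augment the grammar with S' → S
I₀ = CLOSURE({ [S' → . S] }):
  [S' → . S] has the dot before S: add [S → . C C], [S → . C], [S → . /], [S → . E]
  [S → . C C] has the dot before C: add [C → .]
  [S → . E] has the dot before E: add [E → . + y +], [E → . y + y]
No further items can be added.

I₀ = { [C → .], [E → . + y +], [E → . y + y], [S → . /], [S → . C C], [S → . C], [S → . E], [S' → . S] }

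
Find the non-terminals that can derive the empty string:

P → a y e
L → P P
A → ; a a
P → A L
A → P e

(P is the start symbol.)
A non-terminal is nullable if it can derive ε (the empty string): either it has an ε-production, or it has a production whose right-hand side consists entirely of nullable non-terminals.

There are no ε-productions, so no non-terminal can derive ε.
No non-terminals are nullable.

Answer: None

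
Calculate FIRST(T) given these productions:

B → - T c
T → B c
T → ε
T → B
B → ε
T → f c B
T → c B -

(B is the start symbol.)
{ '-', 'c', 'f', ε }

To compute FIRST(T), examine every production with T on the left-hand side, reading each right-hand side left to right until a non-nullable symbol is reached.

FIRST sets of the other non-terminals involved (by the same procedure, iterated to a fixed point):
  FIRST(B) = { '-', ε }

From T → B c:
  - B is a non-terminal: add FIRST(B) \ {ε} = { '-' }
    B is nullable, so continue to the next symbol
  - c is a terminal: add 'c' and stop
From T → ε:
  - ε-production, so ε ∈ FIRST(T)
From T → B:
  - B is a non-terminal: add FIRST(B) \ {ε} = { '-' }
    B is nullable and nothing follows, so the whole right-hand side can vanish: ε ∈ FIRST(T)
From T → f c B:
  - f is a terminal: add 'f' and stop
From T → c B -:
  - c is a terminal: add 'c' and stop

Collecting: FIRST(T) = { '-', 'c', 'f', ε }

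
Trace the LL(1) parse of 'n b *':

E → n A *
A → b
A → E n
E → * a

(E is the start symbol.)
Stack is shown with the top on the left.

Stack    Input    Action
------------------------
E $      n b * $  output E → n A *
n A * $  n b * $  match 'n'
A * $    b * $    output A → b
b * $    b * $    match 'b'
* $      * $      match '*'
$        $        accept

The string is accepted.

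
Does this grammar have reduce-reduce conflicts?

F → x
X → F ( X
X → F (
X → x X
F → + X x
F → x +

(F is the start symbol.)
No reduce-reduce conflicts

A reduce-reduce conflict occurs when an LR(0) state has two complete items [A → α .] and [B → β .] — both call for a reduction, and with no lookahead the parser cannot choose between them.

Augment with F' → F and build the canonical LR(0) collection (I0 = CLOSURE({[F' → . F]}), then GOTO on every symbol after a dot until no new states appear). It has 13 states:
  I0: { [F → . + X x], [F → . x +], [F → . x], [F' → . F] }  — shift
  I1: { [F → + . X x], [F → . + X x], [F → . x +], [F → . x], [X → . F ( X], [X → . F (], [X → . x X] }  — shift
  I2: { [F' → F .] }  — accept
  I3: { [F → x . +], [F → x .] }  — shift, reduce
  I4: { [F → x + .] }  — reduce
  I5: { [X → F . ( X], [X → F . (] }  — shift
  I6: { [F → + X . x] }  — shift
  I7: { [F → . + X x], [F → . x +], [F → . x], [F → x . +], [F → x .], [X → . F ( X], [X → . F (], [X → . x X], [X → x . X] }  — shift, reduce
  I8: { [F → + . X x], [F → . + X x], [F → . x +], [F → . x], [F → x + .], [X → . F ( X], [X → . F (], [X → . x X] }  — shift, reduce
  I9: { [X → x X .] }  — reduce
  I10: { [F → + X x .] }  — reduce
  I11: { [F → . + X x], [F → . x +], [F → . x], [X → . F ( X], [X → . F (], [X → . x X], [X → F ( . X], [X → F ( .] }  — shift, reduce
  I12: { [X → F ( X .] }  — reduce

No state contains more than one complete item.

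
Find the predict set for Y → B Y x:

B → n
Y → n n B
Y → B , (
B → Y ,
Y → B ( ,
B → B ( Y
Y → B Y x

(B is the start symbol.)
{ 'n' }

PREDICT(Y → B Y x) = (FIRST(RHS) \ {ε}) ∪ (FOLLOW(Y) if ε ∈ FIRST(RHS), i.e. RHS ⇒* ε)
FIRST(B) = { 'n' }
FIRST(B Y x) = { 'n' }
ε ∉ FIRST(B Y x), so FOLLOW(Y) is not added.
PREDICT(Y → B Y x) = { 'n' }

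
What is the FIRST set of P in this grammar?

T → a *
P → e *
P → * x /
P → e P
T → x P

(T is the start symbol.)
{ '*', 'e' }

To compute FIRST(P), examine every production with P on the left-hand side, reading each right-hand side left to right until a non-nullable symbol is reached.

From P → e *:
  - e is a terminal: add 'e' and stop
From P → * x /:
  - '*' is a terminal: add '*' and stop
From P → e P:
  - e is a terminal: add 'e' and stop

Collecting: FIRST(P) = { '*', 'e' }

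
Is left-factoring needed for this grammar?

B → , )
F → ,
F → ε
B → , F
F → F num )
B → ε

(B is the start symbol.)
Yes, B has productions with common prefix ','

Left-factoring is needed when two productions for the same non-terminal
share a common prefix on the right-hand side.

Productions for B:
  B → , )
  B → , F
  B → ε
Productions for F:
  F → ,
  F → ε
  F → F num )

Found common prefix ',' in productions for B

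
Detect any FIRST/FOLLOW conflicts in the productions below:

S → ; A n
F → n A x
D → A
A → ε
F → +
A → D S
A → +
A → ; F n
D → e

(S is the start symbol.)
A FIRST/FOLLOW conflict occurs when a non-terminal N has a nullable alternative N → β (β ⇒* ε) and another alternative N → α with FIRST(α) ∩ FOLLOW(N) ≠ ∅: on such a lookahead the parser cannot decide between expanding α and letting N vanish via β.

Nullable non-terminals: A, D.
FIRST sets used below: FIRST(D) = { '+', ';', 'e', ε }, FIRST(S) = { ';' }, FIRST(A) = { '+', ';', 'e', ε }

A: nullable alternative(s) A → ε; FOLLOW(A) = { ';', 'n', 'x' }
  A → ε: FIRST \ {ε} = { } — this is the only nullable alternative, skip
  A → D S: FIRST \ {ε} = { '+', ';', 'e' } — overlaps FOLLOW(A) on { ';' }: CONFLICT
  A → +: FIRST \ {ε} = { '+' } — disjoint from FOLLOW(A)
  A → ; F n: FIRST \ {ε} = { ';' } — overlaps FOLLOW(A) on { ';' }: CONFLICT

D: nullable alternative(s) D → A; FOLLOW(D) = { ';' }
  D → A: FIRST \ {ε} = { '+', ';', 'e' } — this is the only nullable alternative, skip
  D → e: FIRST \ {ε} = { 'e' } — disjoint from FOLLOW(D)

F, S have no nullable alternative, so no FIRST/FOLLOW check is needed there.

So the grammar has 2 FIRST/FOLLOW conflicts (marked CONFLICT above).

Answer: Yes. A → D S with FOLLOW(A) on { ';' }; A → ';' F n with FOLLOW(A) on { ';' }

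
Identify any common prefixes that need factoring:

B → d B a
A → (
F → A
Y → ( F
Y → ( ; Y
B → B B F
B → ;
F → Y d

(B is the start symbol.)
Yes, Y has productions with common prefix '('

Left-factoring is needed when two productions for the same non-terminal
share a common prefix on the right-hand side.

Productions for B:
  B → d B a
  B → B B F
  B → ;
Productions for F:
  F → A
  F → Y d
Productions for Y:
  Y → ( F
  Y → ( ; Y

Found common prefix '(' in productions for Y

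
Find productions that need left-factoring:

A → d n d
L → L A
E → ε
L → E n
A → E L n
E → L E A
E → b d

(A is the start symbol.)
No, left-factoring is not needed

Left-factoring is needed when two productions for the same non-terminal
share a common prefix on the right-hand side.

Productions for A:
  A → d n d
  A → E L n
Productions for L:
  L → L A
  L → E n
Productions for E:
  E → ε
  E → L E A
  E → b d

No common prefixes found.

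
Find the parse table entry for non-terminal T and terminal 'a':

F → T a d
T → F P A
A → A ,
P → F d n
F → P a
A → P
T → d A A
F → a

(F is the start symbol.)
To find M[T, 'a'], we find productions for T where 'a' is in the predict set (PREDICT(N → α) = (FIRST(α) \ {ε}) ∪ (FOLLOW(N) if α ⇒* ε)).

Relevant sets:
  FIRST(F) = { 'a', 'd' }

T → F P A: PREDICT = { 'a', 'd' }
  'a' is in predict set, so this production goes in M[T, 'a']
T → d A A: PREDICT = { 'd' }

M[T, 'a'] = T → F P A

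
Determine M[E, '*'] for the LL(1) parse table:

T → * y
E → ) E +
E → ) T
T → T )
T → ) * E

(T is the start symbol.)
Empty (error entry)

To find M[E, '*'], we find productions for E where '*' is in the predict set (PREDICT(N → α) = (FIRST(α) \ {ε}) ∪ (FOLLOW(N) if α ⇒* ε)).

E → ) E +: PREDICT = { ')' }
E → ) T: PREDICT = { ')' }

M[E, '*'] is empty (no production applies)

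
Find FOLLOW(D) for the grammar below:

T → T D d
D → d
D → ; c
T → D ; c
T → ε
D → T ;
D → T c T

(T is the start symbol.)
In T → T D d: D is followed by d, add FIRST(d) \ {ε} = { 'd' }
In T → D ; c: D is followed by ';' c, add FIRST(';' c) \ {ε} = { ';' }

Taking the union: FOLLOW(D) = { ';', 'd' }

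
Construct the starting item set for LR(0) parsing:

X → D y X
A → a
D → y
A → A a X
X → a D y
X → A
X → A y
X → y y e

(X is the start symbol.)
{ [A → . A a X], [A → . a], [D → . y], [X → . A y], [X → . A], [X → . D y X], [X → . a D y], [X → . y y e], [X' → . X] }

First, augment the grammar with X' → X
I₀ = CLOSURE({ [X' → . X] }):
  [X' → . X] has the dot before X: add [X → . D y X], [X → . a D y], [X → . A], [X → . A y], [X → . y y e]
  [X → . D y X] has the dot before D: add [D → . y]
  [X → . A] has the dot before A: add [A → . a], [A → . A a X]
No further items can be added.

I₀ = { [A → . A a X], [A → . a], [D → . y], [X → . A y], [X → . A], [X → . D y X], [X → . a D y], [X → . y y e], [X' → . X] }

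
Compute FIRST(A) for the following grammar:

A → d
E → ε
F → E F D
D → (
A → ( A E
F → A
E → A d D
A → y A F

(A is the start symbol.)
To compute FIRST(A), examine every production with A on the left-hand side, reading each right-hand side left to right until a non-nullable symbol is reached.

From A → d:
  - d is a terminal: add 'd' and stop
From A → ( A E:
  - '(' is a terminal: add '(' and stop
From A → y A F:
  - y is a terminal: add 'y' and stop

Collecting: FIRST(A) = { '(', 'd', 'y' }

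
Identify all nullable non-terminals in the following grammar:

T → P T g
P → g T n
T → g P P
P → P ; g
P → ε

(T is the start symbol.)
{ 'P' }

A non-terminal is nullable if it can derive ε (the empty string): either it has an ε-production, or it has a production whose right-hand side consists entirely of nullable non-terminals.

ε-productions: P → ε
So P is immediately nullable.
No further non-terminal can be added: every production for the remaining non-terminals contains a terminal or a non-nullable non-terminal.
Nullable = { 'P' }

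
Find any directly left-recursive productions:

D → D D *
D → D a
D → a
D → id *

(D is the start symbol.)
Direct left recursion occurs when N → N α for some non-terminal N (the right-hand side begins with the left-hand side itself).

D → D D *: LEFT RECURSIVE (starts with D)
D → D a: LEFT RECURSIVE (starts with D)
D → a: starts with a
D → id *: starts with id

The grammar has direct left recursion on: D.

Answer: Yes, D is left-recursive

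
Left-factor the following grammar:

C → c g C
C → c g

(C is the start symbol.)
Left-factoring transforms A → αβ₁ | αβ₂ into A → αA' and A' → β₁ | β₂
(α is the longest common prefix among the alternatives). Repeat until
no nonterminal has two alternatives with a common prefix.

Round 1: C has alternatives sharing prefix 'c g'. Introduce C': C → c g C'
  Add: C' → C
  Add: C' → ε

No remaining common prefixes — done.

Resulting grammar:
C → c g C'
C' → C
C' → ε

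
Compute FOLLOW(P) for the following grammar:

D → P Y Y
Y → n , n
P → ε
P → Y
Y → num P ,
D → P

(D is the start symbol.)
{ $, ',', 'n', 'num' }

To compute FOLLOW(P), find every occurrence of P on a right-hand side N → α P β: add FIRST(β) \ {ε}, and if β is empty or nullable also add FOLLOW(N). Iterate to a fixed point.

In D → P Y Y: P is followed by Y Y, add FIRST(Y Y) \ {ε} = { 'n', 'num' }
In Y → num P ,: P is followed by ',', add FIRST(',') \ {ε} = { ',' }
In D → P: P is at the end, add FOLLOW(D)

The FOLLOW sets referred to above (computed the same way, to a fixed point):
  FOLLOW(D) = { $ }

Taking the union: FOLLOW(P) = { $, ',', 'n', 'num' }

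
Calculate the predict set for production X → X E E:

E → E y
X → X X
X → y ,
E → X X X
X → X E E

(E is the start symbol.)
{ 'y' }

PREDICT(X → X E E) = (FIRST(RHS) \ {ε}) ∪ (FOLLOW(X) if ε ∈ FIRST(RHS), i.e. RHS ⇒* ε)
FIRST(X) = { 'y' }
FIRST(X E E) = { 'y' }
ε ∉ FIRST(X E E), so FOLLOW(X) is not added.
PREDICT(X → X E E) = { 'y' }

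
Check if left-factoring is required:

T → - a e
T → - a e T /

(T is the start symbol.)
Yes, T has productions with common prefix '- a e'

Left-factoring is needed when two productions for the same non-terminal
share a common prefix on the right-hand side.

Productions for T:
  T → - a e
  T → - a e T /

Found common prefix '- a e' in productions for T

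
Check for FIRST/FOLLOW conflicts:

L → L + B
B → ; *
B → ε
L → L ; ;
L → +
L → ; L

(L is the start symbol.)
Yes. B → ';' '*' with FOLLOW(B) on { ';' }

Nullable non-terminals: B.

B: nullable alternative(s) B → ε; FOLLOW(B) = { $, '+', ';' }
  B → ; *: FIRST \ {ε} = { ';' } — overlaps FOLLOW(B) on { ';' }: CONFLICT
  B → ε: FIRST \ {ε} = { } — this is the only nullable alternative, skip

L has no nullable alternative, so no FIRST/FOLLOW check is needed there.

So the grammar has 1 FIRST/FOLLOW conflict (marked CONFLICT above).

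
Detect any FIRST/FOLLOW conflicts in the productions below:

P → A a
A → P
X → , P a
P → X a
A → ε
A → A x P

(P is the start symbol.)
A FIRST/FOLLOW conflict occurs when a non-terminal N has a nullable alternative N → β (β ⇒* ε) and another alternative N → α with FIRST(α) ∩ FOLLOW(N) ≠ ∅: on such a lookahead the parser cannot decide between expanding α and letting N vanish via β.

Nullable non-terminals: A.
FIRST sets used below: FIRST(P) = { ',', 'a', 'x' }, FIRST(A) = { ',', 'a', 'x', ε }

A: nullable alternative(s) A → ε; FOLLOW(A) = { 'a', 'x' }
  A → P: FIRST \ {ε} = { ',', 'a', 'x' } — overlaps FOLLOW(A) on { 'a', 'x' }: CONFLICT
  A → ε: FIRST \ {ε} = { } — this is the only nullable alternative, skip
  A → A x P: FIRST \ {ε} = { ',', 'a', 'x' } — overlaps FOLLOW(A) on { 'a', 'x' }: CONFLICT

P, X have no nullable alternative, so no FIRST/FOLLOW check is needed there.

So the grammar has 2 FIRST/FOLLOW conflicts (marked CONFLICT above).

Answer: Yes. A → P with FOLLOW(A) on { 'a', 'x' }; A → A x P with FOLLOW(A) on { 'a', 'x' }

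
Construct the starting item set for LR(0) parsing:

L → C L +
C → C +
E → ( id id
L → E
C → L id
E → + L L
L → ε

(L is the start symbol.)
{ [C → . C +], [C → . L id], [E → . ( id id], [E → . + L L], [L → . C L +], [L → . E], [L → .], [L' → . L] }

First, augment the grammar with L' → L
I₀ = CLOSURE({ [L' → . L] }):
  [L' → . L] has the dot before L: add [L → . C L +], [L → . E], [L → .]
  [L → . C L +] has the dot before C: add [C → . C +], [C → . L id]
  [L → . E] has the dot before E: add [E → . ( id id], [E → . + L L]
No further items can be added.

I₀ = { [C → . C +], [C → . L id], [E → . ( id id], [E → . + L L], [L → . C L +], [L → . E], [L → .], [L' → . L] }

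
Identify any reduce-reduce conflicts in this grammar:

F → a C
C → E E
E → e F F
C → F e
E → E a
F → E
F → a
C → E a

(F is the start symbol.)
Yes — I12: [C → E a .] vs [E → E a .]

A reduce-reduce conflict occurs when an LR(0) state has two complete items [A → α .] and [B → β .] — both call for a reduction, and with no lookahead the parser cannot choose between them.

Augment with F' → F and build the canonical LR(0) collection (I0 = CLOSURE({[F' → . F]}), then GOTO on every symbol after a dot until no new states appear). It has 14 states:
  I0: { [E → . E a], [E → . e F F], [F → . E], [F → . a C], [F → . a], [F' → . F] }  — shift
  I1: { [E → E . a], [F → E .] }  — shift, reduce
  I2: { [F' → F .] }  — accept
  I3: { [C → . E E], [C → . E a], [C → . F e], [E → . E a], [E → . e F F], [F → . E], [F → . a C], [F → . a], [F → a . C], [F → a .] }  — shift, reduce
  I4: { [E → . E a], [E → . e F F], [E → e . F F], [F → . E], [F → . a C], [F → . a] }  — shift
  I5: { [E → . E a], [E → . e F F], [E → e F . F], [F → . E], [F → . a C], [F → . a] }  — shift
  I6: { [E → e F F .] }  — reduce
  I7: { [F → a C .] }  — reduce
  I8: { [C → E . E], [C → E . a], [E → . E a], [E → . e F F], [E → E . a], [F → E .] }  — shift, reduce
  I9: { [C → F . e] }  — shift
  I10: { [C → F e .] }  — reduce
  I11: { [C → E E .], [E → E . a] }  — shift, reduce
  I12: { [C → E a .], [E → E a .] }  — 2 reduces
  I13: { [E → E a .] }  — reduce

I12 contains complete items [C → E a .], [E → E a .] — reduce-reduce conflict.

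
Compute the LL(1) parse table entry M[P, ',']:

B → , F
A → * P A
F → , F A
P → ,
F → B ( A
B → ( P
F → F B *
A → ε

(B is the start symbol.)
P → ,

To find M[P, ','], we find productions for P where ',' is in the predict set (PREDICT(N → α) = (FIRST(α) \ {ε}) ∪ (FOLLOW(N) if α ⇒* ε)).

P → ,: PREDICT = { ',' }
  ',' is in predict set, so this production goes in M[P, ',']

M[P, ','] = P → ,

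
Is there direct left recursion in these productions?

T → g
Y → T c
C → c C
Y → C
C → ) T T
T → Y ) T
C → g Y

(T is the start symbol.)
T → g: starts with g
Y → T c: starts with T
C → c C: starts with c
Y → C: starts with C
C → ) T T: starts with ')'
T → Y ) T: starts with Y
C → g Y: starts with g

No direct left recursion found.

Answer: No direct left recursion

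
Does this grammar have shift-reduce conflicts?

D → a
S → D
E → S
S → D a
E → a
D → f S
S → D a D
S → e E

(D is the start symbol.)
Yes — I4: [S → D .] vs [S → D . a]; I10: [S → D a .] vs [D → . a]

Augment with D' → D and build the canonical LR(0) collection (I0 = CLOSURE({[D' → . D]}), then GOTO on every symbol after a dot until no new states appear). It has 12 states:
  I0: { [D → . a], [D → . f S], [D' → . D] }  — shift
  I1: { [D' → D .] }  — accept
  I2: { [D → a .] }  — reduce
  I3: { [D → . a], [D → . f S], [D → f . S], [S → . D a D], [S → . D a], [S → . D], [S → . e E] }  — shift
  I4: { [S → D . a D], [S → D . a], [S → D .] }  — shift, reduce
  I5: { [D → f S .] }  — reduce
  I6: { [D → . a], [D → . f S], [E → . S], [E → . a], [S → . D a D], [S → . D a], [S → . D], [S → . e E], [S → e . E] }  — shift
  I7: { [S → e E .] }  — reduce
  I8: { [E → S .] }  — reduce
  I9: { [D → a .], [E → a .] }  — 2 reduces
  I10: { [D → . a], [D → . f S], [S → D a . D], [S → D a .] }  — shift, reduce
  I11: { [S → D a D .] }  — reduce

I4 contains reduce item [S → D .] and shift items [S → D . a], [S → D . a D] — shift-reduce conflict.
I10 contains reduce item [S → D a .] and shift items [D → . a], [D → . f S] — shift-reduce conflict.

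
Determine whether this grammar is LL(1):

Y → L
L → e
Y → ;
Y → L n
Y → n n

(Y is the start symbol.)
A grammar is LL(1) if for each non-terminal N with multiple productions, the predict sets of those productions are pairwise disjoint, where PREDICT(N → α) = (FIRST(α) \ {ε}) ∪ (FOLLOW(N) if α ⇒* ε).

Relevant sets:
  FIRST(L) = { 'e' }

For Y:
  PREDICT(Y → L) = { 'e' }
  PREDICT(Y → ';') = { ';' }
  PREDICT(Y → L n) = { 'e' }
  PREDICT(Y → n n) = { 'n' }
L has a single production, so nothing to check there.

Conflict found: Predict set conflict for Y: { 'e' }
The grammar is NOT LL(1).

Answer: No. Predict set conflict for Y: { 'e' }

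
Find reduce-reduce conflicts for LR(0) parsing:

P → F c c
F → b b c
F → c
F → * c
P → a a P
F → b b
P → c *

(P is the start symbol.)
A reduce-reduce conflict occurs when an LR(0) state has two complete items [A → α .] and [B → β .] — both call for a reduction, and with no lookahead the parser cannot choose between them.

Augment with P' → P and build the canonical LR(0) collection (I0 = CLOSURE({[P' → . P]}), then GOTO on every symbol after a dot until no new states appear). It has 15 states:
  I0: { [F → . * c], [F → . b b c], [F → . b b], [F → . c], [P → . F c c], [P → . a a P], [P → . c *], [P' → . P] }  — shift
  I1: { [F → * . c] }  — shift
  I2: { [P → F . c c] }  — shift
  I3: { [P' → P .] }  — accept
  I4: { [P → a . a P] }  — shift
  I5: { [F → b . b c], [F → b . b] }  — shift
  I6: { [F → c .], [P → c . *] }  — shift, reduce
  I7: { [P → c * .] }  — reduce
  I8: { [F → b b . c], [F → b b .] }  — shift, reduce
  I9: { [F → b b c .] }  — reduce
  I10: { [F → . * c], [F → . b b c], [F → . b b], [F → . c], [P → . F c c], [P → . a a P], [P → . c *], [P → a a . P] }  — shift
  I11: { [P → a a P .] }  — reduce
  I12: { [P → F c . c] }  — shift
  I13: { [P → F c c .] }  — reduce
  I14: { [F → * c .] }  — reduce

No state contains more than one complete item.

Answer: No reduce-reduce conflicts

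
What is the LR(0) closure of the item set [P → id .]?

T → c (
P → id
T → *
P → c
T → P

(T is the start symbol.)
{ [P → id .] }

Start with: [P → id .]
The dot is at the end, so nothing is added.

CLOSURE = { [P → id .] }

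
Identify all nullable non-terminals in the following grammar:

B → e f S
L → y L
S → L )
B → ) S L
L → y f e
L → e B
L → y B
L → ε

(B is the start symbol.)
{ 'L' }

A non-terminal is nullable if it can derive ε (the empty string): either it has an ε-production, or it has a production whose right-hand side consists entirely of nullable non-terminals.

ε-productions: L → ε
So L is immediately nullable.
No further non-terminal can be added: every production for the remaining non-terminals contains a terminal or a non-nullable non-terminal.
Nullable = { 'L' }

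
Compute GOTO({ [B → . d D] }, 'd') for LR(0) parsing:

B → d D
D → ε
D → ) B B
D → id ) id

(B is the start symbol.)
GOTO(I, 'd') = CLOSURE({ [A → αX.β] : [A → α.Xβ] ∈ I, X = 'd' })

Items with dot before 'd', with the dot advanced:
  [B → . d D] → [B → d . D]
Closure of the advanced items:
  [B → d . D] has the dot before D: add [D → .], [D → . ) B B], [D → . id ) id]

GOTO = { [B → d . D], [D → . ) B B], [D → . id ) id], [D → .] }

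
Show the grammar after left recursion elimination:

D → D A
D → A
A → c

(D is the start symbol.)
D is directly left-recursive. The standard transformation for
  A → A α₁ | ... | A α_m | β₁ | ... | β_n
is
  A  → β₁ A' | ... | β_n A'
  A' → α₁ A' | ... | α_m A' | ε

D → A becomes D → A D'
D → D A becomes D' → A D'
Add D' → ε

Productions for other non-terminals are unchanged:
  A → c

Resulting grammar:
D → A D'
D' → A D'
D' → ε
A → c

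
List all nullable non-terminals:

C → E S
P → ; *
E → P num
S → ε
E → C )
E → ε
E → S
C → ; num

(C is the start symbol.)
{ 'C', 'E', 'S' }

ε-productions: S → ε, E → ε
So S, E are immediately nullable.
C → E S: every symbol on the right is nullable, so C is nullable too.
No further non-terminal can be added: every production for the remaining non-terminals contains a terminal or a non-nullable non-terminal.
Nullable = { 'C', 'E', 'S' }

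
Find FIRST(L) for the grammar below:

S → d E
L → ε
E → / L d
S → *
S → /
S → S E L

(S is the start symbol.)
{ ε }

To compute FIRST(L), examine every production with L on the left-hand side, reading each right-hand side left to right until a non-nullable symbol is reached.

From L → ε:
  - ε-production, so ε ∈ FIRST(L)

Collecting: FIRST(L) = { ε }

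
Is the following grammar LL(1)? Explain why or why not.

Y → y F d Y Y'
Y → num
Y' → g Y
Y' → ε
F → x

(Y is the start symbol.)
No. Predict set conflict for Y': { 'g' }

A grammar is LL(1) if for each non-terminal N with multiple productions, the predict sets of those productions are pairwise disjoint, where PREDICT(N → α) = (FIRST(α) \ {ε}) ∪ (FOLLOW(N) if α ⇒* ε).

Relevant sets:
  FOLLOW(Y') = { $, 'g' }

For Y:
  PREDICT(Y → y F d Y Y') = { 'y' }
  PREDICT(Y → num) = { 'num' }
For Y':
  PREDICT(Y' → g Y) = { 'g' }
  PREDICT(Y' → ε) = { $, 'g' }
F has a single production, so nothing to check there.

Conflict found: Predict set conflict for Y': { 'g' }
The grammar is NOT LL(1).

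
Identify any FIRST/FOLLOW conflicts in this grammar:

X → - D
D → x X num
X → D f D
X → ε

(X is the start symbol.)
A FIRST/FOLLOW conflict occurs when a non-terminal N has a nullable alternative N → β (β ⇒* ε) and another alternative N → α with FIRST(α) ∩ FOLLOW(N) ≠ ∅: on such a lookahead the parser cannot decide between expanding α and letting N vanish via β.

Nullable non-terminals: X.
FIRST sets used below: FIRST(D) = { 'x' }

X: nullable alternative(s) X → ε; FOLLOW(X) = { $, 'num' }
  X → - D: FIRST \ {ε} = { '-' } — disjoint from FOLLOW(X)
  X → D f D: FIRST \ {ε} = { 'x' } — disjoint from FOLLOW(X)
  X → ε: FIRST \ {ε} = { } — this is the only nullable alternative, skip

D has no nullable alternative, so no FIRST/FOLLOW check is needed there.

No FIRST/FOLLOW conflicts found.

Answer: No FIRST/FOLLOW conflicts.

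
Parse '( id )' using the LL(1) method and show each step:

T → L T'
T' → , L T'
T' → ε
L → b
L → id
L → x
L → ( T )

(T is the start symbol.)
Stack is shown with the top on the left.

Stack         Input     Action
------------------------------
T $           ( id ) $  output T → L T'
L T' $        ( id ) $  output L → ( T )
( T ) T' $    ( id ) $  match '('
T ) T' $      id ) $    output T → L T'
L T' ) T' $   id ) $    output L → id
id T' ) T' $  id ) $    match 'id'
T' ) T' $     ) $       output T' → ε
) T' $        ) $       match ')'
T' $          $         output T' → ε
$             $         accept

The string is accepted.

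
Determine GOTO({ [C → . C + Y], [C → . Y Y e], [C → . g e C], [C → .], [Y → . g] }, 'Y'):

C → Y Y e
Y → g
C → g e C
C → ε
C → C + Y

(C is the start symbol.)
GOTO(I, 'Y') = CLOSURE({ [A → αX.β] : [A → α.Xβ] ∈ I, X = 'Y' })

Items with dot before 'Y', with the dot advanced:
  [C → . Y Y e] → [C → Y . Y e]
Closure of the advanced items:
  [C → Y . Y e] has the dot before Y: add [Y → . g]

GOTO = { [C → Y . Y e], [Y → . g] }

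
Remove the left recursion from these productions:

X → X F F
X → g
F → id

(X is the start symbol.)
X is directly left-recursive. The standard transformation for
  A → A α₁ | ... | A α_m | β₁ | ... | β_n
is
  A  → β₁ A' | ... | β_n A'
  A' → α₁ A' | ... | α_m A' | ε

X → g becomes X → g X'
X → X F F becomes X' → F F X'
Add X' → ε

Productions for other non-terminals are unchanged:
  F → id

Resulting grammar:
X → g X'
X' → F F X'
X' → ε
F → id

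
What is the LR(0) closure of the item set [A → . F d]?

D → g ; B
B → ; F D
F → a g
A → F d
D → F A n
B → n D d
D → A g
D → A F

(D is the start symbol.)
{ [A → . F d], [F → . a g] }

Start with: [A → . F d]
  [A → . F d] has the dot before F: add [F → . a g]
No further items can be added.

CLOSURE = { [A → . F d], [F → . a g] }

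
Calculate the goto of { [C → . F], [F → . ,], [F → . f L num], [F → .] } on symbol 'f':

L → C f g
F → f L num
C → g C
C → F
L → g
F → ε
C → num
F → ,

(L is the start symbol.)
GOTO(I, 'f') = CLOSURE({ [A → αX.β] : [A → α.Xβ] ∈ I, X = 'f' })

Items with dot before 'f', with the dot advanced:
  [F → . f L num] → [F → f . L num]
Closure of the advanced items:
  [F → f . L num] has the dot before L: add [L → . C f g], [L → . g]
  [L → . C f g] has the dot before C: add [C → . g C], [C → . F], [C → . num]
  [C → . F] has the dot before F: add [F → . f L num], [F → .], [F → . ,]

GOTO = { [C → . F], [C → . g C], [C → . num], [F → . ,], [F → . f L num], [F → .], [F → f . L num], [L → . C f g], [L → . g] }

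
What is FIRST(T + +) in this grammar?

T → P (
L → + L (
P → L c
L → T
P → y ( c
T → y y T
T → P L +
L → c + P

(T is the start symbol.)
{ '+', 'c', 'y' }

FIRST sets of the non-terminals involved (from the grammar, by fixed-point iteration):
  FIRST(T) = { '+', 'c', 'y' }

To compute FIRST(T + +), process the symbols left to right:
Symbol T is a non-terminal. Add FIRST(T) \ {ε} = { '+', 'c', 'y' }
T is not nullable (ε ∉ FIRST(T)), so stop here.
FIRST(T + +) = { '+', 'c', 'y' }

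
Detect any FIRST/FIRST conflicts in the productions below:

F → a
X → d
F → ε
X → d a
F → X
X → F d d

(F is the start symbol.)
Yes. F → a / F → X on { 'a' }; X → d / X → d a on { 'd' }; X → d / X → F d d on { 'd' }; X → d a / X → F d d on { 'd' }

A FIRST/FIRST conflict occurs when two productions N → α and N → β for the same non-terminal have FIRST(α) ∩ FIRST(β) ≠ ∅ (with ε ∈ FIRST of a nullable right-hand side, so two nullable alternatives also conflict).

FIRST sets of the non-terminals at (or reachable through a nullable prefix from) the front of some alternative:
  FIRST(X) = { 'a', 'd' }
  FIRST(F) = { 'a', 'd', ε }

Productions for F:
  F → a: FIRST = { 'a' }
  F → ε: FIRST = { ε }
  F → X: FIRST = { 'a', 'd' }
Productions for X:
  X → d: FIRST = { 'd' }
  X → d a: FIRST = { 'd' }
  X → F d d: FIRST = { 'a', 'd' }

Conflict for F: F → a and F → X
  Overlap: { 'a' }
Conflict for X: X → d and X → d a
  Overlap: { 'd' }
Conflict for X: X → d and X → F d d
  Overlap: { 'd' }
Conflict for X: X → d a and X → F d d
  Overlap: { 'd' }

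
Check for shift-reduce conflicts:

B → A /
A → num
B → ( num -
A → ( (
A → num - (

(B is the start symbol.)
A shift-reduce conflict occurs when an LR(0) state has both:
  - a complete (reduce) item [A → α .] (dot at the end), and
  - a shift item [B → β . c γ] (dot before a terminal).

Augment with B' → B and build the canonical LR(0) collection (I0 = CLOSURE({[B' → . B]}), then GOTO on every symbol after a dot until no new states appear). It has 11 states:
  I0: { [A → . ( (], [A → . num - (], [A → . num], [B → . ( num -], [B → . A /], [B' → . B] }  — shift
  I1: { [A → ( . (], [B → ( . num -] }  — shift
  I2: { [B → A . /] }  — shift
  I3: { [B' → B .] }  — accept
  I4: { [A → num . - (], [A → num .] }  — shift, reduce
  I5: { [A → num - . (] }  — shift
  I6: { [A → num - ( .] }  — reduce
  I7: { [B → A / .] }  — reduce
  I8: { [A → ( ( .] }  — reduce
  I9: { [B → ( num . -] }  — shift
  I10: { [B → ( num - .] }  — reduce

I4 contains reduce item [A → num .] and shift item [A → num . - (] — shift-reduce conflict.

Answer: Yes — I4: [A → num .] vs [A → num . - (]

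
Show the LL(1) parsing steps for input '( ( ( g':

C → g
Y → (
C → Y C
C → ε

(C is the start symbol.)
LL(1) parsing maintains a stack (initially the start symbol over $) and the input. At each step: if the stack top is a terminal, match it against the current input token; if it is a non-terminal N, replace it with the RHS of M[N, lookahead] (the unique production whose predict set contains the lookahead).

Stack is shown with the top on the left.

Stack  Input      Action
------------------------
C $    ( ( ( g $  output C → Y C
Y C $  ( ( ( g $  output Y → (
( C $  ( ( ( g $  match '('
C $    ( ( g $    output C → Y C
Y C $  ( ( g $    output Y → (
( C $  ( ( g $    match '('
C $    ( g $      output C → Y C
Y C $  ( g $      output Y → (
( C $  ( g $      match '('
C $    g $        output C → g
g $    g $        match 'g'
$      $          accept

The string is accepted.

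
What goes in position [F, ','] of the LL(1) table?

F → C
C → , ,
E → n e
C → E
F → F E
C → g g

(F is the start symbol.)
To find M[F, ','], we find productions for F where ',' is in the predict set (PREDICT(N → α) = (FIRST(α) \ {ε}) ∪ (FOLLOW(N) if α ⇒* ε)).

Relevant sets:
  FIRST(C) = { ',', 'g', 'n' }
  FIRST(F) = { ',', 'g', 'n' }

F → C: PREDICT = { ',', 'g', 'n' }
  ',' is in predict set, so this production goes in M[F, ',']
F → F E: PREDICT = { ',', 'g', 'n' }
  ',' is in predict set, so this production goes in M[F, ',']

M[F, ','] = F → C, F → F E  (a multiply-defined cell — the grammar is not LL(1))

Answer: F → C, F → F E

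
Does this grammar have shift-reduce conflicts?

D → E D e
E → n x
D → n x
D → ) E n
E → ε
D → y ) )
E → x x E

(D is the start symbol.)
Augment with D' → D and build the canonical LR(0) collection (I0 = CLOSURE({[D' → . D]}), then GOTO on every symbol after a dot until no new states appear). It has 18 states:
  I0: { [D → . ) E n], [D → . E D e], [D → . n x], [D → . y ) )], [D' → . D], [E → . n x], [E → . x x E], [E → .] }  — shift, reduce
  I1: { [D → ) . E n], [E → . n x], [E → . x x E], [E → .] }  — shift, reduce
  I2: { [D' → D .] }  — accept
  I3: { [D → . ) E n], [D → . E D e], [D → . n x], [D → . y ) )], [D → E . D e], [E → . n x], [E → . x x E], [E → .] }  — shift, reduce
  I4: { [D → n . x], [E → n . x] }  — shift
  I5: { [E → x . x E] }  — shift
  I6: { [D → y . ) )] }  — shift
  I7: { [D → y ) . )] }  — shift
  I8: { [D → y ) ) .] }  — reduce
  I9: { [E → . n x], [E → . x x E], [E → .], [E → x x . E] }  — shift, reduce
  I10: { [E → x x E .] }  — reduce
  I11: { [E → n . x] }  — shift
  I12: { [E → n x .] }  — reduce
  I13: { [D → n x .], [E → n x .] }  — 2 reduces
  I14: { [D → E D . e] }  — shift
  I15: { [D → E D e .] }  — reduce
  I16: { [D → ) E . n] }  — shift
  I17: { [D → ) E n .] }  — reduce

I0 contains reduce item [E → .] and shift items [D → . ) E n], [D → . n x], [D → . y ) )], [E → . n x], [E → . x x E] — shift-reduce conflict.
I1 contains reduce item [E → .] and shift items [E → . n x], [E → . x x E] — shift-reduce conflict.
I3 contains reduce item [E → .] and shift items [D → . ) E n], [D → . n x], [D → . y ) )], [E → . n x], [E → . x x E] — shift-reduce conflict.
I9 contains reduce item [E → .] and shift items [E → . n x], [E → . x x E] — shift-reduce conflict.

Answer: Yes — I0: [E → .] vs [D → . ) E n]; I1: [E → .] vs [E → . n x]; I3: [E → .] vs [D → . ) E n]; I9: [E → .] vs [E → . n x]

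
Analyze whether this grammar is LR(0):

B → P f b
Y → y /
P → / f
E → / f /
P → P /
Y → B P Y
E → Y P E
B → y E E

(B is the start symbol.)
A grammar is LR(0) if no state in the canonical LR(0) collection has:
  - both a shift item (dot before a terminal) and a complete item (shift-reduce conflict), or
  - two or more complete items (reduce-reduce conflict; the accept item [B' → B .] counts as a complete item here).

Augment with B' → B and build the canonical LR(0) collection (I0 = CLOSURE({[B' → . B]}), then GOTO on every symbol after a dot until no new states appear). It has 24 states:
  I0: { [B → . P f b], [B → . y E E], [B' → . B], [P → . / f], [P → . P /] }  — shift
  I1: { [P → / . f] }  — shift
  I2: { [B' → B .] }  — accept
  I3: { [B → P . f b], [P → P . /] }  — shift
  I4: { [B → . P f b], [B → . y E E], [B → y . E E], [E → . / f /], [E → . Y P E], [P → . / f], [P → . P /], [Y → . B P Y], [Y → . y /] }  — shift
  I5: { [E → / . f /], [P → / . f] }  — shift
  I6: { [P → . / f], [P → . P /], [Y → B . P Y] }  — shift
  I7: { [B → . P f b], [B → . y E E], [B → y E . E], [E → . / f /], [E → . Y P E], [P → . / f], [P → . P /], [Y → . B P Y], [Y → . y /] }  — shift
  I8: { [E → Y . P E], [P → . / f], [P → . P /] }  — shift
  I9: { [B → . P f b], [B → . y E E], [B → y . E E], [E → . / f /], [E → . Y P E], [P → . / f], [P → . P /], [Y → . B P Y], [Y → . y /], [Y → y . /] }  — shift
  I10: { [E → / . f /], [P → / . f], [Y → y / .] }  — shift, reduce
  I11: { [E → / f . /], [P → / f .] }  — shift, reduce
  I12: { [E → / f / .] }  — reduce
  I13: { [B → . P f b], [B → . y E E], [E → . / f /], [E → . Y P E], [E → Y P . E], [P → . / f], [P → . P /], [P → P . /], [Y → . B P Y], [Y → . y /] }  — shift
  I14: { [E → / . f /], [P → / . f], [P → P / .] }  — shift, reduce
  I15: { [E → Y P E .] }  — reduce
  I16: { [B → y E E .] }  — reduce
  I17: { [B → . P f b], [B → . y E E], [P → . / f], [P → . P /], [P → P . /], [Y → . B P Y], [Y → . y /], [Y → B P . Y] }  — shift
  I18: { [P → / . f], [P → P / .] }  — shift, reduce
  I19: { [Y → B P Y .] }  — reduce
  I20: { [P → / f .] }  — reduce
  I21: { [P → P / .] }  — reduce
  I22: { [B → P f . b] }  — shift
  I23: { [B → P f b .] }  — reduce

Conflict in state I10:
  Shift-reduce conflict between [Y → y / .] and [E → / . f /]
So the grammar is NOT LR(0).

Answer: No. Shift-reduce conflict between [Y → y / .] and [E → / . f /]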